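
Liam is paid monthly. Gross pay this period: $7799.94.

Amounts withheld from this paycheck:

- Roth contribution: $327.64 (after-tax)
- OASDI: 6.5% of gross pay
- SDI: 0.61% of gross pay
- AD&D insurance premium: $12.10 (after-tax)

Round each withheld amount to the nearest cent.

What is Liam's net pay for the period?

$6905.62

OASDI: $7799.94 × 0.065 = $507.00
SDI: $7799.94 × 0.0061 = $47.58
AD&D insurance premium: $12.10
Roth contribution: $327.64
Total deductions = $507.00 + $47.58 + $12.10 + $327.64 = $894.32
Net pay = $7799.94 − $894.32 = $6905.62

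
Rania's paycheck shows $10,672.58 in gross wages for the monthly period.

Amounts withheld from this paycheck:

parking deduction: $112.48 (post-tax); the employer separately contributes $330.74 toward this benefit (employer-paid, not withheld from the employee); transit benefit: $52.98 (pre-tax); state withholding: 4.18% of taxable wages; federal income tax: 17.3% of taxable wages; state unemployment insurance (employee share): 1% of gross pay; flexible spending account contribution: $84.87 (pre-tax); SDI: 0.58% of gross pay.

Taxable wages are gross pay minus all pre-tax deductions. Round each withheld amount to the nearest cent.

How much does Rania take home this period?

$7,990.76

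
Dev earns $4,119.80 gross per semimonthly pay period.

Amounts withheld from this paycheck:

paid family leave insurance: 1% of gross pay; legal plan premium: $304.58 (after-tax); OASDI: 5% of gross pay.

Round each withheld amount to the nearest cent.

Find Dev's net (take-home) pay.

$3,568.03

Paid family leave insurance: $4,119.80 × 0.01 = $41.20
OASDI: $4,119.80 × 0.05 = $205.99
Legal plan premium: $304.58
Total deductions = $41.20 + $205.99 + $304.58 = $551.77
Net pay = $4,119.80 − $551.77 = $3,568.03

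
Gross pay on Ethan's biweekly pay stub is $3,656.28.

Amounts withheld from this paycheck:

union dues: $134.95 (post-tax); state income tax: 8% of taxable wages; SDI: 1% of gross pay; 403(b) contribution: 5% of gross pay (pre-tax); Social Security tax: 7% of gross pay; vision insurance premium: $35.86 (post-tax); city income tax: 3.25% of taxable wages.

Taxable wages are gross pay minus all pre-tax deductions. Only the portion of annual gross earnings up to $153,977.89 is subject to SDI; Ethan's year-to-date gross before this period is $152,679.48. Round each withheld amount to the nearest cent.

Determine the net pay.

403(b) contribution: $3,656.28 × 0.05 = $182.81
Taxable wages = $3,656.28 − $182.81 = $3,473.47
State income tax: $3,473.47 × 0.08 = $277.88
City income tax: $3,473.47 × 0.0325 = $112.89
Social Security tax: $3,656.28 × 0.07 = $255.94
SDI: only $153,977.89 − $152,679.48 = $1,298.41 of this check is subject → $1,298.41 × 0.01 = $12.98
Union dues: $134.95
Vision insurance premium: $35.86
Total deductions = $182.81 + $277.88 + $112.89 + $255.94 + $12.98 + $134.95 + $35.86 = $1,013.31
Net pay = $3,656.28 − $1,013.31 = $2,642.97

$2,642.97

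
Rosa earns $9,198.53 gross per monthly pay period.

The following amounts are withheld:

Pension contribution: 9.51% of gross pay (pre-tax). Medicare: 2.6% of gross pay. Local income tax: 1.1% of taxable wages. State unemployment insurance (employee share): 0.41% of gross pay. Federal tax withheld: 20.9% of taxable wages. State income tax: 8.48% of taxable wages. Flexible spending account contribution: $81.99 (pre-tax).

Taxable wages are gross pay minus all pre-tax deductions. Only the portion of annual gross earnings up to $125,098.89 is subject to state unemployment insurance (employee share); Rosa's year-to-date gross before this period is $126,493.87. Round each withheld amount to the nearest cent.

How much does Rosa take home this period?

$5,490.51

Pension contribution: $9,198.53 × 0.0951 = $874.78
Flexible spending account contribution: $81.99
Pre-tax total = $874.78 + $81.99 = $956.77
Taxable wages = $9,198.53 − $956.77 = $8,241.76
State income tax: $8,241.76 × 0.0848 = $698.90
Federal tax withheld: $8,241.76 × 0.209 = $1,722.53
Local income tax: $8,241.76 × 0.011 = $90.66
State unemployment insurance (employee share): annual cap $125,098.89 already reached (YTD $126,493.87), so $0.00
Medicare: $9,198.53 × 0.026 = $239.16
Total deductions = $874.78 + $81.99 + $698.90 + $1,722.53 + $90.66 + $0.00 + $239.16 = $3,708.02
Net pay = $9,198.53 − $3,708.02 = $5,490.51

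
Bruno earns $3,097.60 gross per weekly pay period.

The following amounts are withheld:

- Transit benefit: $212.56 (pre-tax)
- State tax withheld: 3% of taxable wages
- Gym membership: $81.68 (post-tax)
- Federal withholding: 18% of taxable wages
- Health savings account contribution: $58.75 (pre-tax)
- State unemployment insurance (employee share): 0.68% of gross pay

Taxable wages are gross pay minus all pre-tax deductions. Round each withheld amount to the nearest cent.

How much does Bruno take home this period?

$2,130.03

Health savings account contribution: $58.75
Transit benefit: $212.56
Pre-tax total = $58.75 + $212.56 = $271.31
Taxable wages = $3,097.60 − $271.31 = $2,826.29
State tax withheld: $2,826.29 × 0.03 = $84.79
Federal withholding: $2,826.29 × 0.18 = $508.73
State unemployment insurance (employee share): $3,097.60 × 0.0068 = $21.06
Gym membership: $81.68
Total deductions = $58.75 + $212.56 + $84.79 + $508.73 + $21.06 + $81.68 = $967.57
Net pay = $3,097.60 − $967.57 = $2,130.03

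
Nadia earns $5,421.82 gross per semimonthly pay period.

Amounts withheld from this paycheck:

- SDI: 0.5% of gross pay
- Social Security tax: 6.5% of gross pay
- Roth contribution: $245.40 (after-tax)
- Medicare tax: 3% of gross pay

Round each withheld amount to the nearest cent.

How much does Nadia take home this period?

$4,634.24

Medicare tax: $5,421.82 × 0.03 = $162.65
Social Security tax: $5,421.82 × 0.065 = $352.42
SDI: $5,421.82 × 0.005 = $27.11
Roth contribution: $245.40
Total deductions = $162.65 + $352.42 + $27.11 + $245.40 = $787.58
Net pay = $5,421.82 − $787.58 = $4,634.24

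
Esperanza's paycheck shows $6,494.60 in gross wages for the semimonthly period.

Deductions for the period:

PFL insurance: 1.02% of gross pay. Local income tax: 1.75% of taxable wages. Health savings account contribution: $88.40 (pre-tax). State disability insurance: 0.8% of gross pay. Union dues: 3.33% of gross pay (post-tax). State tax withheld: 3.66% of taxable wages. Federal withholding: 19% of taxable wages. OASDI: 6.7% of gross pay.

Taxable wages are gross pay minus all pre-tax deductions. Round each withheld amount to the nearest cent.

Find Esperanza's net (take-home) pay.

Health savings account contribution: $88.40
Taxable wages = $6,494.60 − $88.40 = $6,406.20
State tax withheld: $6,406.20 × 0.0366 = $234.47
Local income tax: $6,406.20 × 0.0175 = $112.11
Federal withholding: $6,406.20 × 0.19 = $1,217.18
PFL insurance: $6,494.60 × 0.0102 = $66.24
State disability insurance: $6,494.60 × 0.008 = $51.96
OASDI: $6,494.60 × 0.067 = $435.14
Union dues: $6,494.60 × 0.0333 = $216.27
Total deductions = $88.40 + $234.47 + $112.11 + $1,217.18 + $66.24 + $51.96 + $435.14 + $216.27 = $2,421.77
Net pay = $6,494.60 − $2,421.77 = $4,072.83

$4,072.83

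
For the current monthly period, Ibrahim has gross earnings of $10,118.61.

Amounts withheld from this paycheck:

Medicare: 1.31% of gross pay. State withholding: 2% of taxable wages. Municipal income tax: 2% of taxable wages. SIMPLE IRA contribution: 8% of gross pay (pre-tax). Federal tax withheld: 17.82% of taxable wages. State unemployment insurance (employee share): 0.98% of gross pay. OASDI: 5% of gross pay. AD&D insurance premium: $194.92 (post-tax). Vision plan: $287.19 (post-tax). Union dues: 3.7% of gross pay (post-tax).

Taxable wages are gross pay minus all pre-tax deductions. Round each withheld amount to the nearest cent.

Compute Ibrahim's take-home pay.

$5,683.73

SIMPLE IRA contribution: $10,118.61 × 0.08 = $809.49
Taxable wages = $10,118.61 − $809.49 = $9,309.12
Municipal income tax: $9,309.12 × 0.02 = $186.18
State withholding: $9,309.12 × 0.02 = $186.18
Federal tax withheld: $9,309.12 × 0.1782 = $1,658.89
OASDI: $10,118.61 × 0.05 = $505.93
Medicare: $10,118.61 × 0.0131 = $132.55
State unemployment insurance (employee share): $10,118.61 × 0.0098 = $99.16
AD&D insurance premium: $194.92
Vision plan: $287.19
Union dues: $10,118.61 × 0.037 = $374.39
Total deductions = $809.49 + $186.18 + $186.18 + $1,658.89 + $505.93 + $132.55 + $99.16 + $194.92 + $287.19 + $374.39 = $4,434.88
Net pay = $10,118.61 − $4,434.88 = $5,683.73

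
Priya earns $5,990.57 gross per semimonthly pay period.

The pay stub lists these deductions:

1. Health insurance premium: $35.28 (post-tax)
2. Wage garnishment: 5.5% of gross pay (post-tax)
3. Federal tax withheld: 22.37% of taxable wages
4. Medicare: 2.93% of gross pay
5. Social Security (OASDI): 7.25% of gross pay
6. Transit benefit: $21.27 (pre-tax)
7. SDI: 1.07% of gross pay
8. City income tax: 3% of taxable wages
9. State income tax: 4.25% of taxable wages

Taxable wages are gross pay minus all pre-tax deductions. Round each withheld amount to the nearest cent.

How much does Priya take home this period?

Transit benefit: $21.27
Taxable wages = $5,990.57 − $21.27 = $5,969.30
Federal tax withheld: $5,969.30 × 0.2237 = $1,335.33
City income tax: $5,969.30 × 0.03 = $179.08
State income tax: $5,969.30 × 0.0425 = $253.70
SDI: $5,990.57 × 0.0107 = $64.10
Social Security (OASDI): $5,990.57 × 0.0725 = $434.32
Medicare: $5,990.57 × 0.0293 = $175.52
Health insurance premium: $35.28
Wage garnishment: $5,990.57 × 0.055 = $329.48
Total deductions = $21.27 + $1,335.33 + $179.08 + $253.70 + $64.10 + $434.32 + $175.52 + $35.28 + $329.48 = $2,828.08
Net pay = $5,990.57 − $2,828.08 = $3,162.49

$3,162.49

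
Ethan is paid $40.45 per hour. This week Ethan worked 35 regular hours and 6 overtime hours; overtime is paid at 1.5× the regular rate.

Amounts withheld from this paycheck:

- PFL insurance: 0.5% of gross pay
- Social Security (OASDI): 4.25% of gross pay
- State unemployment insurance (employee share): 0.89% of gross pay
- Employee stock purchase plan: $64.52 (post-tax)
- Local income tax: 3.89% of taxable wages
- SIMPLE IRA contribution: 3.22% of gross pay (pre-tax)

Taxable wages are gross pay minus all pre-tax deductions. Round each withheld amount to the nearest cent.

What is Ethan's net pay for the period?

$1,490.59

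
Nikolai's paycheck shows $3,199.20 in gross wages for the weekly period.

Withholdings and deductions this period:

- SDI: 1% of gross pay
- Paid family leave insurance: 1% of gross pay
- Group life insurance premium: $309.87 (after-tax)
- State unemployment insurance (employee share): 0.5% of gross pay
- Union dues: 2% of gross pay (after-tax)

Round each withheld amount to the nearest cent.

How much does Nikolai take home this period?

$2,745.37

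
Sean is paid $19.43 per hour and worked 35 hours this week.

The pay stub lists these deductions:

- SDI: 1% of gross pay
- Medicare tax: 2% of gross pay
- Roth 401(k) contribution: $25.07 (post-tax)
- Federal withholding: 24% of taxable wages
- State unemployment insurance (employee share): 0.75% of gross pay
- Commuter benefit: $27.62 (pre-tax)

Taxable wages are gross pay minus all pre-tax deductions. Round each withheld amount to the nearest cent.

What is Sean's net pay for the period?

$445.28

Gross pay: 35 × $19.43 = $680.05
Commuter benefit: $27.62
Taxable wages = $680.05 − $27.62 = $652.43
Federal withholding: $652.43 × 0.24 = $156.58
SDI: $680.05 × 0.01 = $6.80
Medicare tax: $680.05 × 0.02 = $13.60
State unemployment insurance (employee share): $680.05 × 0.0075 = $5.10
Roth 401(k) contribution: $25.07
Total deductions = $27.62 + $156.58 + $6.80 + $13.60 + $5.10 + $25.07 = $234.77
Net pay = $680.05 − $234.77 = $445.28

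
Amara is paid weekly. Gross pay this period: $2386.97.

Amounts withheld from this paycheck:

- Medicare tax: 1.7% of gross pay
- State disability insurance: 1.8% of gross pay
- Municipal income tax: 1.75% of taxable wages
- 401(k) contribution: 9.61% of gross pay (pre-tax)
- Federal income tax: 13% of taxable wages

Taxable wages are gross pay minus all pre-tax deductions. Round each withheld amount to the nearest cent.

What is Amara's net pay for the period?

$1755.78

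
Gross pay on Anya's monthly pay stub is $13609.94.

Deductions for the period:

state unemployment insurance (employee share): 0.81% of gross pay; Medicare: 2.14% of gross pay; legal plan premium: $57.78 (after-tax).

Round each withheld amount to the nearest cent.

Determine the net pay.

$13150.67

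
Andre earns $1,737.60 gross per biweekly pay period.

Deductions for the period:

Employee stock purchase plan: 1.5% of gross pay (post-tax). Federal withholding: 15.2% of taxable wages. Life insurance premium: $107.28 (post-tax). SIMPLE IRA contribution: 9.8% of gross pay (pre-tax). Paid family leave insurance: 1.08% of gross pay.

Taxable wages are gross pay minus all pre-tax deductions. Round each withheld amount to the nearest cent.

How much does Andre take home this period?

$1,176.98

SIMPLE IRA contribution: $1,737.60 × 0.098 = $170.28
Taxable wages = $1,737.60 − $170.28 = $1,567.32
Federal withholding: $1,567.32 × 0.152 = $238.23
Paid family leave insurance: $1,737.60 × 0.0108 = $18.77
Employee stock purchase plan: $1,737.60 × 0.015 = $26.06
Life insurance premium: $107.28
Total deductions = $170.28 + $238.23 + $18.77 + $26.06 + $107.28 = $560.62
Net pay = $1,737.60 − $560.62 = $1,176.98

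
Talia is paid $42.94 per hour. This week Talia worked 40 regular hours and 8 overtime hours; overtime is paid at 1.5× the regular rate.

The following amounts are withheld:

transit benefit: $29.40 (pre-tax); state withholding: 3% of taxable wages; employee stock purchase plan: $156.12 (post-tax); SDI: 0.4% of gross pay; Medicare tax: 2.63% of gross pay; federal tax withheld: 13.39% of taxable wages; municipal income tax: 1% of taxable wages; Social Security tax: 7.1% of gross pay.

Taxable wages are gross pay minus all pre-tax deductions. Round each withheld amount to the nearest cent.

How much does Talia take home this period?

$1,438.00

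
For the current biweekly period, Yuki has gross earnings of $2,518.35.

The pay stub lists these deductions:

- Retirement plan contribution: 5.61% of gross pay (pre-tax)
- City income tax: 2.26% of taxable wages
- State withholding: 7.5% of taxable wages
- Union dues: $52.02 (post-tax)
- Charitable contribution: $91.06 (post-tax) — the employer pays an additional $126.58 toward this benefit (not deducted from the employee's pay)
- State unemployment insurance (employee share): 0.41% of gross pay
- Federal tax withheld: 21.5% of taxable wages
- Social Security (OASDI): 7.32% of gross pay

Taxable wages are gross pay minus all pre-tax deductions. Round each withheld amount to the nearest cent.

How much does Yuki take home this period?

Retirement plan contribution: $2,518.35 × 0.0561 = $141.28
Taxable wages = $2,518.35 − $141.28 = $2,377.07
State withholding: $2,377.07 × 0.075 = $178.28
City income tax: $2,377.07 × 0.0226 = $53.72
Federal tax withheld: $2,377.07 × 0.215 = $511.07
Social Security (OASDI): $2,518.35 × 0.0732 = $184.34
State unemployment insurance (employee share): $2,518.35 × 0.0041 = $10.33
Charitable contribution: $91.06
Union dues: $52.02
(Employer's $126.58 toward charitable contribution is not withheld from the employee.)
Total deductions = $141.28 + $178.28 + $53.72 + $511.07 + $184.34 + $10.33 + $91.06 + $52.02 = $1,222.10
Net pay = $2,518.35 − $1,222.10 = $1,296.25

$1,296.25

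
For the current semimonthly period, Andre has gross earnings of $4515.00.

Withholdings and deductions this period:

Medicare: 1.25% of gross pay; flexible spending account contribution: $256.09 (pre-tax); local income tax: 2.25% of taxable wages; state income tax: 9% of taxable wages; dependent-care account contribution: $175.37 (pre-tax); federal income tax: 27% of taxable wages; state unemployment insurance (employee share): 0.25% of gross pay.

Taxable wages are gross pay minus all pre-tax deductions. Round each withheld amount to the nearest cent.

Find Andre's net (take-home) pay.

Dependent-care account contribution: $175.37
Flexible spending account contribution: $256.09
Pre-tax total = $175.37 + $256.09 = $431.46
Taxable wages = $4515.00 − $431.46 = $4083.54
Local income tax: $4083.54 × 0.0225 = $91.88
Federal income tax: $4083.54 × 0.27 = $1102.56
State income tax: $4083.54 × 0.09 = $367.52
Medicare: $4515.00 × 0.0125 = $56.44
State unemployment insurance (employee share): $4515.00 × 0.0025 = $11.29
Total deductions = $175.37 + $256.09 + $91.88 + $1102.56 + $367.52 + $56.44 + $11.29 = $2061.15
Net pay = $4515.00 − $2061.15 = $2453.85

$2453.85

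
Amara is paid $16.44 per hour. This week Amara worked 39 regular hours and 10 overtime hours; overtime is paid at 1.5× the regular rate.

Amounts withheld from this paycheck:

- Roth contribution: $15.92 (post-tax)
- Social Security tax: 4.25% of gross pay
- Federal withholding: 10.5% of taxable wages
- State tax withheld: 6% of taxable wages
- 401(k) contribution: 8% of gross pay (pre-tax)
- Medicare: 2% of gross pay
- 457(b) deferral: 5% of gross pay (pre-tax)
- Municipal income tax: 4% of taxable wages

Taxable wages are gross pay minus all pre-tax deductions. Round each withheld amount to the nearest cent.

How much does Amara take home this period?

Regular pay: 39 × $16.44 = $641.16
Overtime pay: 10 × $16.44 × 1.5 = $246.60
Gross pay = $641.16 + $246.60 = $887.76
457(b) deferral: $887.76 × 0.05 = $44.39
401(k) contribution: $887.76 × 0.08 = $71.02
Pre-tax total = $44.39 + $71.02 = $115.41
Taxable wages = $887.76 − $115.41 = $772.35
Municipal income tax: $772.35 × 0.04 = $30.89
State tax withheld: $772.35 × 0.06 = $46.34
Federal withholding: $772.35 × 0.105 = $81.10
Medicare: $887.76 × 0.02 = $17.76
Social Security tax: $887.76 × 0.0425 = $37.73
Roth contribution: $15.92
Total deductions = $44.39 + $71.02 + $30.89 + $46.34 + $81.10 + $17.76 + $37.73 + $15.92 = $345.15
Net pay = $887.76 − $345.15 = $542.61

$542.61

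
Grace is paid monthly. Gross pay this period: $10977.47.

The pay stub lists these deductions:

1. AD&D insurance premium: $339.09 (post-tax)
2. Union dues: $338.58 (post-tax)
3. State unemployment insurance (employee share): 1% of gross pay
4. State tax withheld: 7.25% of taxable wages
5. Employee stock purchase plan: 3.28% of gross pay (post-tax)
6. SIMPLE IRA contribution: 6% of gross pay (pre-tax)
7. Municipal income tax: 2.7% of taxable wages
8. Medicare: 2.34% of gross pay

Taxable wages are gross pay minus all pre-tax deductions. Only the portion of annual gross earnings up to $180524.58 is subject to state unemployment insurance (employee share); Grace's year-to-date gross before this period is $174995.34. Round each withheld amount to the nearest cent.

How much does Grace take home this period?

$7942.21

SIMPLE IRA contribution: $10977.47 × 0.06 = $658.65
Taxable wages = $10977.47 − $658.65 = $10318.82
State tax withheld: $10318.82 × 0.0725 = $748.11
Municipal income tax: $10318.82 × 0.027 = $278.61
State unemployment insurance (employee share): only $180524.58 − $174995.34 = $5529.24 of this check is subject → $5529.24 × 0.01 = $55.29
Medicare: $10977.47 × 0.0234 = $256.87
Employee stock purchase plan: $10977.47 × 0.0328 = $360.06
Union dues: $338.58
AD&D insurance premium: $339.09
Total deductions = $658.65 + $748.11 + $278.61 + $55.29 + $256.87 + $360.06 + $338.58 + $339.09 = $3035.26
Net pay = $10977.47 − $3035.26 = $7942.21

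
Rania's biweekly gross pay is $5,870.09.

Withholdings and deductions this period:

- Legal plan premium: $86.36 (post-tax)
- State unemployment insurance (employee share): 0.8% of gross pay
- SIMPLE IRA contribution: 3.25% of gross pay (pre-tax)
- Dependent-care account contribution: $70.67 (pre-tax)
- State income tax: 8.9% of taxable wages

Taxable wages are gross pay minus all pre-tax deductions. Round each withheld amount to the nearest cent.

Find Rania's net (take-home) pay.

$4,976.15

SIMPLE IRA contribution: $5,870.09 × 0.0325 = $190.78
Dependent-care account contribution: $70.67
Pre-tax total = $190.78 + $70.67 = $261.45
Taxable wages = $5,870.09 − $261.45 = $5,608.64
State income tax: $5,608.64 × 0.089 = $499.17
State unemployment insurance (employee share): $5,870.09 × 0.008 = $46.96
Legal plan premium: $86.36
Total deductions = $190.78 + $70.67 + $499.17 + $46.96 + $86.36 = $893.94
Net pay = $5,870.09 − $893.94 = $4,976.15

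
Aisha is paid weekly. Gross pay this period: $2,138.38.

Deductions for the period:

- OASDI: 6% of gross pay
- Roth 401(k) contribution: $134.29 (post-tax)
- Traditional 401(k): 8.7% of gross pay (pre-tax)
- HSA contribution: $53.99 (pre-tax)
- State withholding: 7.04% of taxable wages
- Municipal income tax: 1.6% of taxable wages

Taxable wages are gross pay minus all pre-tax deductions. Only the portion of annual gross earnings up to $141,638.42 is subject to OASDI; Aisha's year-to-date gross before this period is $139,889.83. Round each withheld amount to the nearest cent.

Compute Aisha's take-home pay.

Traditional 401(k): $2,138.38 × 0.087 = $186.04
HSA contribution: $53.99
Pre-tax total = $186.04 + $53.99 = $240.03
Taxable wages = $2,138.38 − $240.03 = $1,898.35
Municipal income tax: $1,898.35 × 0.016 = $30.37
State withholding: $1,898.35 × 0.0704 = $133.64
OASDI: only $141,638.42 − $139,889.83 = $1,748.59 of this check is subject → $1,748.59 × 0.06 = $104.92
Roth 401(k) contribution: $134.29
Total deductions = $186.04 + $53.99 + $30.37 + $133.64 + $104.92 + $134.29 = $643.25
Net pay = $2,138.38 − $643.25 = $1,495.13

$1,495.13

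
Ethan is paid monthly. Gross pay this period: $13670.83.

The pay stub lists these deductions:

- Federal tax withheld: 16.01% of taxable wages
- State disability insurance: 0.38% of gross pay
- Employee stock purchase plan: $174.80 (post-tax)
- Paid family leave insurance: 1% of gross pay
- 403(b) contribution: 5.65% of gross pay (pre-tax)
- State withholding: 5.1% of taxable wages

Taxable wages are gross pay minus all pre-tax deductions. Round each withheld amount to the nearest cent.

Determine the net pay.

403(b) contribution: $13670.83 × 0.0565 = $772.40
Taxable wages = $13670.83 − $772.40 = $12898.43
Federal tax withheld: $12898.43 × 0.1601 = $2065.04
State withholding: $12898.43 × 0.051 = $657.82
State disability insurance: $13670.83 × 0.0038 = $51.95
Paid family leave insurance: $13670.83 × 0.01 = $136.71
Employee stock purchase plan: $174.80
Total deductions = $772.40 + $2065.04 + $657.82 + $51.95 + $136.71 + $174.80 = $3858.72
Net pay = $13670.83 − $3858.72 = $9812.11

$9812.11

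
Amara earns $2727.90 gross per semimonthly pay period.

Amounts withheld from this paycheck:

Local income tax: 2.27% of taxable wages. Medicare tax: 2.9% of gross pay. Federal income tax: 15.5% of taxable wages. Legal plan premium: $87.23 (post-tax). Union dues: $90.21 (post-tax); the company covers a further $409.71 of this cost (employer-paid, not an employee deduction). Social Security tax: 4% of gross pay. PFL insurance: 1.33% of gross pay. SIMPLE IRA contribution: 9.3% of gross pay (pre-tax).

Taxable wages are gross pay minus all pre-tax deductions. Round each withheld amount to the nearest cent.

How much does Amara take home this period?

$1632.60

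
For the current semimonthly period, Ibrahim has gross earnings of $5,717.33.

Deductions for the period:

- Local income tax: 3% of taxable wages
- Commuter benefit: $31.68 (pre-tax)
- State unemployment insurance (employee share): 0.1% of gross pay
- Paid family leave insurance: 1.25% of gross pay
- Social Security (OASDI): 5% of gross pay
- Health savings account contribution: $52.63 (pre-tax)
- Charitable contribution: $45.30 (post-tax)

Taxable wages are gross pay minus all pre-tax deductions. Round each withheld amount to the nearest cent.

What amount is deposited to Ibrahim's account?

Health savings account contribution: $52.63
Commuter benefit: $31.68
Pre-tax total = $52.63 + $31.68 = $84.31
Taxable wages = $5,717.33 − $84.31 = $5,633.02
Local income tax: $5,633.02 × 0.03 = $168.99
Social Security (OASDI): $5,717.33 × 0.05 = $285.87
State unemployment insurance (employee share): $5,717.33 × 0.001 = $5.72
Paid family leave insurance: $5,717.33 × 0.0125 = $71.47
Charitable contribution: $45.30
Total deductions = $52.63 + $31.68 + $168.99 + $285.87 + $5.72 + $71.47 + $45.30 = $661.66
Net pay = $5,717.33 − $661.66 = $5,055.67

$5,055.67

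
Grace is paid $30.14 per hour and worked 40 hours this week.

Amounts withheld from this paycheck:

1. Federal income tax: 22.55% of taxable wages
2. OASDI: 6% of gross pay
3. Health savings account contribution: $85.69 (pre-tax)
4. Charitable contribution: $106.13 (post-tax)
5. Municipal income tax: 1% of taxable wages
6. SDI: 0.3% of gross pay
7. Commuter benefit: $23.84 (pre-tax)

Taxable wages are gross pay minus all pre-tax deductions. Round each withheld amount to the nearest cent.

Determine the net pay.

$655.86

Gross pay: 40 × $30.14 = $1,205.60
Commuter benefit: $23.84
Health savings account contribution: $85.69
Pre-tax total = $23.84 + $85.69 = $109.53
Taxable wages = $1,205.60 − $109.53 = $1,096.07
Federal income tax: $1,096.07 × 0.2255 = $247.16
Municipal income tax: $1,096.07 × 0.01 = $10.96
OASDI: $1,205.60 × 0.06 = $72.34
SDI: $1,205.60 × 0.003 = $3.62
Charitable contribution: $106.13
Total deductions = $23.84 + $85.69 + $247.16 + $10.96 + $72.34 + $3.62 + $106.13 = $549.74
Net pay = $1,205.60 − $549.74 = $655.86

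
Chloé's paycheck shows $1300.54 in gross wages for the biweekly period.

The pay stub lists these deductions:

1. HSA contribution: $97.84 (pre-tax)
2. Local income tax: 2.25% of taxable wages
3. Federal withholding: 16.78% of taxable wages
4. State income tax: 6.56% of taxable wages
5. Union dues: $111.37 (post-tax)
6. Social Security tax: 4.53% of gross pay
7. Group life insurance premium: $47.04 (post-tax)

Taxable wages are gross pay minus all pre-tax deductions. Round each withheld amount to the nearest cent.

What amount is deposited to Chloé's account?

HSA contribution: $97.84
Taxable wages = $1300.54 − $97.84 = $1202.70
State income tax: $1202.70 × 0.0656 = $78.90
Local income tax: $1202.70 × 0.0225 = $27.06
Federal withholding: $1202.70 × 0.1678 = $201.81
Social Security tax: $1300.54 × 0.0453 = $58.91
Group life insurance premium: $47.04
Union dues: $111.37
Total deductions = $97.84 + $78.90 + $27.06 + $201.81 + $58.91 + $47.04 + $111.37 = $622.93
Net pay = $1300.54 − $622.93 = $677.61

$677.61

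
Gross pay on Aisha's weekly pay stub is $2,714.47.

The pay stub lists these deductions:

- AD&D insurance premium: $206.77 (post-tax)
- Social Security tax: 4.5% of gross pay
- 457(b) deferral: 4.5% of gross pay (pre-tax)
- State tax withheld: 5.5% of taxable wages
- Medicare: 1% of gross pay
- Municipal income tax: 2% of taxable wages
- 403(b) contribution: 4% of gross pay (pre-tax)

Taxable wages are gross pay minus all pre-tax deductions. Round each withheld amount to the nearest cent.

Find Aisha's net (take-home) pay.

$1,941.40

403(b) contribution: $2,714.47 × 0.04 = $108.58
457(b) deferral: $2,714.47 × 0.045 = $122.15
Pre-tax total = $108.58 + $122.15 = $230.73
Taxable wages = $2,714.47 − $230.73 = $2,483.74
Municipal income tax: $2,483.74 × 0.02 = $49.67
State tax withheld: $2,483.74 × 0.055 = $136.61
Medicare: $2,714.47 × 0.01 = $27.14
Social Security tax: $2,714.47 × 0.045 = $122.15
AD&D insurance premium: $206.77
Total deductions = $108.58 + $122.15 + $49.67 + $136.61 + $27.14 + $122.15 + $206.77 = $773.07
Net pay = $2,714.47 − $773.07 = $1,941.40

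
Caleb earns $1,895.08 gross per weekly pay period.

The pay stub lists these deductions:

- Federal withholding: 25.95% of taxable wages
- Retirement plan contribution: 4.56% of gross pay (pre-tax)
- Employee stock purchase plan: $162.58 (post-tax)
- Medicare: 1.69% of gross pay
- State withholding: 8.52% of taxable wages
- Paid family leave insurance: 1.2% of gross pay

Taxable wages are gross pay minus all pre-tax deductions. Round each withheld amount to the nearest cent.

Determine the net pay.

Retirement plan contribution: $1,895.08 × 0.0456 = $86.42
Taxable wages = $1,895.08 − $86.42 = $1,808.66
Federal withholding: $1,808.66 × 0.2595 = $469.35
State withholding: $1,808.66 × 0.0852 = $154.10
Paid family leave insurance: $1,895.08 × 0.012 = $22.74
Medicare: $1,895.08 × 0.0169 = $32.03
Employee stock purchase plan: $162.58
Total deductions = $86.42 + $469.35 + $154.10 + $22.74 + $32.03 + $162.58 = $927.22
Net pay = $1,895.08 − $927.22 = $967.86

$967.86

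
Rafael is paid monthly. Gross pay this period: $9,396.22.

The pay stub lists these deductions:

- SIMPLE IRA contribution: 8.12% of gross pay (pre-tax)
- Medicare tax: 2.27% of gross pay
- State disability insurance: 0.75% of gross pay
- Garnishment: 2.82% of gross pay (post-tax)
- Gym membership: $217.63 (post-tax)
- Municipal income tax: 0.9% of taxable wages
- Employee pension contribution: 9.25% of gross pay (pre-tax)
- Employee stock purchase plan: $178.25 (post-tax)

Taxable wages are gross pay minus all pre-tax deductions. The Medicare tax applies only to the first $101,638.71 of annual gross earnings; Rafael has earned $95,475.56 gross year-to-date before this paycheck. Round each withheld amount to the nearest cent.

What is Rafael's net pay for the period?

Employee pension contribution: $9,396.22 × 0.0925 = $869.15
SIMPLE IRA contribution: $9,396.22 × 0.0812 = $762.97
Pre-tax total = $869.15 + $762.97 = $1,632.12
Taxable wages = $9,396.22 − $1,632.12 = $7,764.10
Municipal income tax: $7,764.10 × 0.009 = $69.88
Medicare tax: only $101,638.71 − $95,475.56 = $6,163.15 of this check is subject → $6,163.15 × 0.0227 = $139.90
State disability insurance: $9,396.22 × 0.0075 = $70.47
Employee stock purchase plan: $178.25
Gym membership: $217.63
Garnishment: $9,396.22 × 0.0282 = $264.97
Total deductions = $869.15 + $762.97 + $69.88 + $139.90 + $70.47 + $178.25 + $217.63 + $264.97 = $2,573.22
Net pay = $9,396.22 − $2,573.22 = $6,823.00

$6,823.00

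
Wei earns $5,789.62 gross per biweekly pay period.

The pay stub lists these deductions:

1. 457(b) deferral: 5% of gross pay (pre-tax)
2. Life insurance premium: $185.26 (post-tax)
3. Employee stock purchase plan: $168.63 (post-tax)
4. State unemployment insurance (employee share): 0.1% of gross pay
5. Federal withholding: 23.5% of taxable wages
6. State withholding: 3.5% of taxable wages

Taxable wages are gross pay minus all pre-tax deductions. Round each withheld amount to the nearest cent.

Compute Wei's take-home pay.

$3,655.43

457(b) deferral: $5,789.62 × 0.05 = $289.48
Taxable wages = $5,789.62 − $289.48 = $5,500.14
Federal withholding: $5,500.14 × 0.235 = $1,292.53
State withholding: $5,500.14 × 0.035 = $192.50
State unemployment insurance (employee share): $5,789.62 × 0.001 = $5.79
Life insurance premium: $185.26
Employee stock purchase plan: $168.63
Total deductions = $289.48 + $1,292.53 + $192.50 + $5.79 + $185.26 + $168.63 = $2,134.19
Net pay = $5,789.62 − $2,134.19 = $3,655.43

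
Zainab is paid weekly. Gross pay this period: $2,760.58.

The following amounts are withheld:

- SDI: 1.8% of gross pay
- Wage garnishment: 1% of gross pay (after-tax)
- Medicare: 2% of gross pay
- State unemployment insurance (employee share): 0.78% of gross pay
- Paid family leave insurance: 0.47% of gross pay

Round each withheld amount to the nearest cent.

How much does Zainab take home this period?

$2,593.57

State unemployment insurance (employee share): $2,760.58 × 0.0078 = $21.53
Medicare: $2,760.58 × 0.02 = $55.21
Paid family leave insurance: $2,760.58 × 0.0047 = $12.97
SDI: $2,760.58 × 0.018 = $49.69
Wage garnishment: $2,760.58 × 0.01 = $27.61
Total deductions = $21.53 + $55.21 + $12.97 + $49.69 + $27.61 = $167.01
Net pay = $2,760.58 − $167.01 = $2,593.57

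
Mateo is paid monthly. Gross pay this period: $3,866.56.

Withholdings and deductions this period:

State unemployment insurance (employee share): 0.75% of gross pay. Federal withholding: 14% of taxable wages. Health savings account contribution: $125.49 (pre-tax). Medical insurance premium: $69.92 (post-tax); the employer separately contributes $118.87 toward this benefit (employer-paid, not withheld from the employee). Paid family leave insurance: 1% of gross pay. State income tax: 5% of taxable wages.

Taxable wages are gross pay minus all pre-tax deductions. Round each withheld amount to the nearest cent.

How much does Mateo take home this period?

Health savings account contribution: $125.49
Taxable wages = $3,866.56 − $125.49 = $3,741.07
State income tax: $3,741.07 × 0.05 = $187.05
Federal withholding: $3,741.07 × 0.14 = $523.75
State unemployment insurance (employee share): $3,866.56 × 0.0075 = $29.00
Paid family leave insurance: $3,866.56 × 0.01 = $38.67
Medical insurance premium: $69.92
(Employer's $118.87 toward medical insurance premium is not withheld from the employee.)
Total deductions = $125.49 + $187.05 + $523.75 + $29.00 + $38.67 + $69.92 = $973.88
Net pay = $3,866.56 − $973.88 = $2,892.68

$2,892.68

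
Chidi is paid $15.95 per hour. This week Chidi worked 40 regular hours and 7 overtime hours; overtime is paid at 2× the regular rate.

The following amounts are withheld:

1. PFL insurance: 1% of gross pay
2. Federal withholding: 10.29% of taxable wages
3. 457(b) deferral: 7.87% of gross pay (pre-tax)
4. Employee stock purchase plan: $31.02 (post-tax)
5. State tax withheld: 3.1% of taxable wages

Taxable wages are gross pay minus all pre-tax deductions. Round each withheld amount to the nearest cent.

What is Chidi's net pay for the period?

$647.64

Regular pay: 40 × $15.95 = $638.00
Overtime pay: 7 × $15.95 × 2 = $223.30
Gross pay = $638.00 + $223.30 = $861.30
457(b) deferral: $861.30 × 0.0787 = $67.78
Taxable wages = $861.30 − $67.78 = $793.52
Federal withholding: $793.52 × 0.1029 = $81.65
State tax withheld: $793.52 × 0.031 = $24.60
PFL insurance: $861.30 × 0.01 = $8.61
Employee stock purchase plan: $31.02
Total deductions = $67.78 + $81.65 + $24.60 + $8.61 + $31.02 = $213.66
Net pay = $861.30 − $213.66 = $647.64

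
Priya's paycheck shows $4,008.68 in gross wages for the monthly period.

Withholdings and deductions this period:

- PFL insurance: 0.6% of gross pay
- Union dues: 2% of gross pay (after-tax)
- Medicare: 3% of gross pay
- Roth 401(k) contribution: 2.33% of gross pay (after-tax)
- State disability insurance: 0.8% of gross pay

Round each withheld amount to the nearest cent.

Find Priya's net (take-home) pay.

State disability insurance: $4,008.68 × 0.008 = $32.07
PFL insurance: $4,008.68 × 0.006 = $24.05
Medicare: $4,008.68 × 0.03 = $120.26
Roth 401(k) contribution: $4,008.68 × 0.0233 = $93.40
Union dues: $4,008.68 × 0.02 = $80.17
Total deductions = $32.07 + $24.05 + $120.26 + $93.40 + $80.17 = $349.95
Net pay = $4,008.68 − $349.95 = $3,658.73

$3,658.73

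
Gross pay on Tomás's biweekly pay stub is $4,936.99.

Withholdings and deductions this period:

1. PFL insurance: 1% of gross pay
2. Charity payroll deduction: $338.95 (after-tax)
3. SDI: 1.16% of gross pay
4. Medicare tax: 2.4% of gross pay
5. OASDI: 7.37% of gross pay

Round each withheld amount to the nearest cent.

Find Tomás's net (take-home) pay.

$4,009.05

OASDI: $4,936.99 × 0.0737 = $363.86
SDI: $4,936.99 × 0.0116 = $57.27
Medicare tax: $4,936.99 × 0.024 = $118.49
PFL insurance: $4,936.99 × 0.01 = $49.37
Charity payroll deduction: $338.95
Total deductions = $363.86 + $57.27 + $118.49 + $49.37 + $338.95 = $927.94
Net pay = $4,936.99 − $927.94 = $4,009.05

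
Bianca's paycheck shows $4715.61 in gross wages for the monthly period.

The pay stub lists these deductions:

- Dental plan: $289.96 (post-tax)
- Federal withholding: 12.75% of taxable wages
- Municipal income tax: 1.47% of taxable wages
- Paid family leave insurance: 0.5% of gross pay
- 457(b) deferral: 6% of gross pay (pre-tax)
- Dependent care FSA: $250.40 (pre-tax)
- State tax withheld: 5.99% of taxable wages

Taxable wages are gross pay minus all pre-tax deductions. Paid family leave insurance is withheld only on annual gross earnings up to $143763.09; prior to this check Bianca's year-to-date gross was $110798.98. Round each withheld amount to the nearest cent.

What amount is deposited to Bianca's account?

$3023.49

Dependent care FSA: $250.40
457(b) deferral: $4715.61 × 0.06 = $282.94
Pre-tax total = $250.40 + $282.94 = $533.34
Taxable wages = $4715.61 − $533.34 = $4182.27
Federal withholding: $4182.27 × 0.1275 = $533.24
State tax withheld: $4182.27 × 0.0599 = $250.52
Municipal income tax: $4182.27 × 0.0147 = $61.48
Paid family leave insurance: cap not yet reached, full $4715.61 is subject → $4715.61 × 0.005 = $23.58
Dental plan: $289.96
Total deductions = $250.40 + $282.94 + $533.24 + $250.52 + $61.48 + $23.58 + $289.96 = $1692.12
Net pay = $4715.61 − $1692.12 = $3023.49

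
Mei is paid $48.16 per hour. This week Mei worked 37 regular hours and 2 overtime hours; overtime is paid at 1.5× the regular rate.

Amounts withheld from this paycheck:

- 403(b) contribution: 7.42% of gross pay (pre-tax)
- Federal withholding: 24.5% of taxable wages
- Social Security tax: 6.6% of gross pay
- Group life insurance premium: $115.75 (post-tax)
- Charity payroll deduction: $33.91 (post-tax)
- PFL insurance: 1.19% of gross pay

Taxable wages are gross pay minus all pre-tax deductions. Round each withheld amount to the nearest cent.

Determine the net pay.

$1,046.79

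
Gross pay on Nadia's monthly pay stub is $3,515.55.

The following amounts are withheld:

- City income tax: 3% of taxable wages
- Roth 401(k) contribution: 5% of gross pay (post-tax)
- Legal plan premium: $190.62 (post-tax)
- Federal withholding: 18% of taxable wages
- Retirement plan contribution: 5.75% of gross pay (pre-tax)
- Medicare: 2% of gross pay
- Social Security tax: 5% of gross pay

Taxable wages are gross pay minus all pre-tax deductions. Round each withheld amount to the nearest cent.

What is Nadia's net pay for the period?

$2,005.11

Retirement plan contribution: $3,515.55 × 0.0575 = $202.14
Taxable wages = $3,515.55 − $202.14 = $3,313.41
Federal withholding: $3,313.41 × 0.18 = $596.41
City income tax: $3,313.41 × 0.03 = $99.40
Social Security tax: $3,515.55 × 0.05 = $175.78
Medicare: $3,515.55 × 0.02 = $70.31
Legal plan premium: $190.62
Roth 401(k) contribution: $3,515.55 × 0.05 = $175.78
Total deductions = $202.14 + $596.41 + $99.40 + $175.78 + $70.31 + $190.62 + $175.78 = $1,510.44
Net pay = $3,515.55 − $1,510.44 = $2,005.11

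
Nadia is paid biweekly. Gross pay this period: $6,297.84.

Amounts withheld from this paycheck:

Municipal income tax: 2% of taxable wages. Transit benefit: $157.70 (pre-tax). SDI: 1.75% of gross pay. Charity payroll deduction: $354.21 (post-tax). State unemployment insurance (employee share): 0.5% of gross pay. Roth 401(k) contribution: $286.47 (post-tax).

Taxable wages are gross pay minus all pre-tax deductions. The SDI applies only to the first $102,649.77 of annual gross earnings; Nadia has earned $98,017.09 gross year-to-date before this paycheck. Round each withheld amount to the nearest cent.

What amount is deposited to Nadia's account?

Transit benefit: $157.70
Taxable wages = $6,297.84 − $157.70 = $6,140.14
Municipal income tax: $6,140.14 × 0.02 = $122.80
State unemployment insurance (employee share): $6,297.84 × 0.005 = $31.49
SDI: only $102,649.77 − $98,017.09 = $4,632.68 of this check is subject → $4,632.68 × 0.0175 = $81.07
Roth 401(k) contribution: $286.47
Charity payroll deduction: $354.21
Total deductions = $157.70 + $122.80 + $31.49 + $81.07 + $286.47 + $354.21 = $1,033.74
Net pay = $6,297.84 − $1,033.74 = $5,264.10

$5,264.10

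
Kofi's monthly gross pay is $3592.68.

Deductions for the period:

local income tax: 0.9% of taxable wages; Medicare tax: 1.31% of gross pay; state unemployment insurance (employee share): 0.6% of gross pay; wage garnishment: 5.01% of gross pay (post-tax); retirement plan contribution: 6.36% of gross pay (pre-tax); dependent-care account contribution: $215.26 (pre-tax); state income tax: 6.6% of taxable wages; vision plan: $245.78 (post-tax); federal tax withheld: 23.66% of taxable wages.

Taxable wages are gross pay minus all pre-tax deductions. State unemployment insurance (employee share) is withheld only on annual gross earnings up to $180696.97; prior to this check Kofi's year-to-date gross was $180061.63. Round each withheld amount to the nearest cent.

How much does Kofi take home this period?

$1691.08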